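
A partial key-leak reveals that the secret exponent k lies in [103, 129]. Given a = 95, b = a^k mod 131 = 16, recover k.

Compute 95^103 mod 131 = 23, then multiply by 95 repeatedly:
  95^103=23  95^104=89  95^105=71  95^106=64  95^107=54
  95^108=21  95^109=30  95^110=99  95^111=104  95^112=55
  95^113=116  95^114=16
Found 16 at exponent 114.

114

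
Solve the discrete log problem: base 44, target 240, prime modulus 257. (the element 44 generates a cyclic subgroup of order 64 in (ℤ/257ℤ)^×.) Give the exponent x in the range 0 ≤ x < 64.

Successive powers of 44 modulo 257:
  44^0=1  44^1=44  44^2=137  44^3=117  44^4=8  44^5=95
  44^6=68  44^7=165  44^8=64  44^9=246  44^10=30  44^11=35
  44^12=255  44^13=169  44^14=240
So 44^14 ≡ 240 (mod 257), giving x = 14.

14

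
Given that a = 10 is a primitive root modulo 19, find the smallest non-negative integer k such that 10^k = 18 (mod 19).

Successive powers of 10 modulo 19:
  10^0=1  10^1=10  10^2=5  10^3=12  10^4=6  10^5=3
  10^6=11  10^7=15  10^8=17  10^9=18
So 10^9 ≡ 18 (mod 19), giving k = 9.

9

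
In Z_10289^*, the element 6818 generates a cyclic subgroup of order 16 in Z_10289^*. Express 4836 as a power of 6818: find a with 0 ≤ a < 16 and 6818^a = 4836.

4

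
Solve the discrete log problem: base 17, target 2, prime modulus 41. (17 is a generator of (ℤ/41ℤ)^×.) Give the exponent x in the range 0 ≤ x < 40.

Successive powers of 17 modulo 41:
  17^0=1  17^1=17  17^2=2
So 17^2 ≡ 2 (mod 41), giving x = 2.

2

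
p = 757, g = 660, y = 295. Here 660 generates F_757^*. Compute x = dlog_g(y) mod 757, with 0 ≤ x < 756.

119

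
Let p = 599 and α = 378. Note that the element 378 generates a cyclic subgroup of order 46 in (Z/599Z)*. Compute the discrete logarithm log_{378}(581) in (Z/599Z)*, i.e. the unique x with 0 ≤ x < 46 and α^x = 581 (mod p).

5

Baby-step giant-step with m = ceil(sqrt(46)) = 7.
Baby table (378^j mod 599 for j=0..6):
  0:1  1:378  2:322  3:119  4:57  5:581  6:384
Giant step factor: 378^(-7) ≡ 176 (mod 599).
Scan 581·176^i mod 599 for i = 0, 1, …:
  i=0: 581
Match at i=0, j=5: x = 0·7 + 5 = 5.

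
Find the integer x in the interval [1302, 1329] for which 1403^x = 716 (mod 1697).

1323

Compute 1403^1302 mod 1697 = 1614, then multiply by 1403 repeatedly:
  1403^1302=1614  1403^1303=644  1403^1304=728  1403^1305=1487  1403^1306=648
  1403^1307=1249  1403^1308=1043  1403^1309=515  1403^1310=1320  1403^1311=533
  1403^1312=1119  1403^1313=232  1403^1314=1369  1403^1315=1400  1403^1316=771
  1403^1317=724  1403^1318=966  1403^1319=1092  1403^1320=1382  1403^1321=972
  1403^1322=1025  1403^1323=716
Found 716 at exponent 1323.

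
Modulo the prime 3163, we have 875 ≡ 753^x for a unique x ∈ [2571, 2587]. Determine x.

2583

Compute 753^2571 mod 3163 = 1977, then multiply by 753 repeatedly:
  753^2571=1977  753^2572=2071  753^2573=104  753^2574=2400  753^2575=1127
  753^2576=947  753^2577=1416  753^2578=317  753^2579=1476  753^2580=1215
  753^2581=788  753^2582=1883  753^2583=875
Found 875 at exponent 2583.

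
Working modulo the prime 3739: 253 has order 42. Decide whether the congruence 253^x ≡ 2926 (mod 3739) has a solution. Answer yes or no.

yes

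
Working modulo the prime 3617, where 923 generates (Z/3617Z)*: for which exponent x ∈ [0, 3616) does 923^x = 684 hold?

2186

Baby-step giant-step with m = ceil(sqrt(3616)) = 61.
Baby table (923^j mod 3617 for j=0..60):
  0:1  1:923  2:1934  3:1901  4:378  5:1662  6:418  7:2412
  8:1821  9:2495  10:2473  11:252  12:1108  13:2690  14:1608  15:1214
  16:2869  17:443  18:168  19:3150  20:2999  21:1072  22:2015  23:707
  24:1501  25:112  26:2100  27:3205  28:3126  29:2549  30:1677  31:3412
  32:2486  33:1400  34:931  35:2084  36:2905  37:1118  38:1069  39:2863
  40:2139  41:3032  42:2595  43:731  44:1951  45:3124  46:703  47:1426
  48:3227  49:1730  50:1693  51:95  52:877  53:2880  54:3362  55:3357
  56:2359  57:3540  58:1269  59:2996  60:1920
Giant step factor: 923^(-61) ≡ 2617 (mod 3617).
Scan 684·2617^i mod 3617 for i = 0, 1, …:
  i=0: 684   i=1: 3230   i=2: 3598   i=3: 915
  i=4: 101   i=5: 276   i=6: 2509   i=7: 1198
  i=8: 2844   i=9: 2579     …   i=34: 1935
  i=35: 95
Match at i=35, j=51: x = 35·61 + 51 = 2186.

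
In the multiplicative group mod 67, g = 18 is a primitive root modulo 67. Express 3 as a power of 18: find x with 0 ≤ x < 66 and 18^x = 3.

3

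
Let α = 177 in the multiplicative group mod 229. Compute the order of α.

76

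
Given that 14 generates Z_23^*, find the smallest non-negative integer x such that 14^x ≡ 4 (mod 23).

Successive powers of 14 modulo 23:
  14^0=1  14^1=14  14^2=12  14^3=7  14^4=6  14^5=15
  14^6=3  14^7=19  14^8=13  14^9=21  14^10=18  14^11=22
  14^12=9  14^13=11  14^14=16  14^15=17  14^16=8  14^17=20
  14^18=4
So 14^18 ≡ 4 (mod 23), giving x = 18.

18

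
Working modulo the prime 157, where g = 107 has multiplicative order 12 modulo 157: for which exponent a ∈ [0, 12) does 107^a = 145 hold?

2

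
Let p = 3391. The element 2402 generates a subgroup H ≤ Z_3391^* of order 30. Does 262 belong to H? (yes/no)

262 ∈ ⟨2402⟩ iff 262^30 ≡ 1 (mod 3391), since |⟨2402⟩| = 30.
262^30 mod 3391 = 16.
Since 16 ≠ 1, 262 does not lie in the subgroup.

no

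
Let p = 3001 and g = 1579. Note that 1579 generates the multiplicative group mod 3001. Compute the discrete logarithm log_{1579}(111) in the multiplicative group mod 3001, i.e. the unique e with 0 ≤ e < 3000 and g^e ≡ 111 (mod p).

2318

Baby-step giant-step with m = ceil(sqrt(3000)) = 55.
Baby table (1579^j mod 3001 for j=0..54):
  0:1  1:1579  2:2411  3:1701  4:2985  5:1745  6:437  7:2794
  8:256  9:2090  10:2011  11:311  12:1906  13:2572  14:835  15:1026
  16:2515  17:862  18:1645  19:1590  20:1774  21:1213  22:689  23:1569
  24:1626  25:1599  26:980  27:1905  28:993  29:1425  30:2326  31:2531
  32:2118  33:1208  34:1797  35:1518  36:2124  37:1679  38:1258  39:2721
  40:2028  41:145  42:879  43:1479  44:563  45:681  46:941  47:344
  48:2996  49:1108  50:2950  51:498  52:80  53:278  54:816
Giant step factor: 1579^(-55) ≡ 606 (mod 3001).
Scan 111·606^i mod 3001 for i = 0, 1, …:
  i=0: 111   i=1: 1244   i=2: 613   i=3: 2355
  i=4: 1655   i=5: 596   i=6: 1056   i=7: 723
  i=8: 2993   i=9: 1154     …   i=41: 872
  i=42: 256
Match at i=42, j=8: e = 42·55 + 8 = 2318.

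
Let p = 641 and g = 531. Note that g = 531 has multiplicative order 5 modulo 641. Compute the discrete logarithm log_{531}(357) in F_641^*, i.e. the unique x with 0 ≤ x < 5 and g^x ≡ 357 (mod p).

3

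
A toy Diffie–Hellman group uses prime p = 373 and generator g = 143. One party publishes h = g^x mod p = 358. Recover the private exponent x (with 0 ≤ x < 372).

Baby-step giant-step with m = ceil(sqrt(372)) = 20.
Baby table (143^j mod 373 for j=0..19):
  0:1  1:143  2:307  3:260  4:253  5:371  6:87  7:132
  8:226  9:240  10:4  11:199  12:109  13:294  14:266  15:365
  16:348  17:155  18:158  19:214
Giant step factor: 143^(-20) ≡ 70 (mod 373).
Scan 358·70^i mod 373 for i = 0, 1, …:
  i=0: 358   i=1: 69   i=2: 354   i=3: 162
  i=4: 150   i=5: 56   i=6: 190   i=7: 245
  i=8: 365
Match at i=8, j=15: x = 8·20 + 15 = 175.

175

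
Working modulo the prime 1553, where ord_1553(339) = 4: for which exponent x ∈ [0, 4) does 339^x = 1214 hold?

Successive powers of 339 modulo 1553:
  339^0=1  339^1=339  339^2=1552  339^3=1214
So 339^3 ≡ 1214 (mod 1553), giving x = 3.

3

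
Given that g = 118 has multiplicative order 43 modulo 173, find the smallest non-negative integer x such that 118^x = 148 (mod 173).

29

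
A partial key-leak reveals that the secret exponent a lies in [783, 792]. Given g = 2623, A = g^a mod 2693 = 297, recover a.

787

Compute 2623^783 mod 2693 = 2532, then multiply by 2623 repeatedly:
  2623^783=2532  2623^784=498  2623^785=149  2623^786=342  2623^787=297
Found 297 at exponent 787.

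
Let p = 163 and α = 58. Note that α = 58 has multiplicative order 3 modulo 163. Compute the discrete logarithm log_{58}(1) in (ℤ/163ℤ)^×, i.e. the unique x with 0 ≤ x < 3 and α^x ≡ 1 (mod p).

0

Successive powers of 58 modulo 163:
  58^0=1
So 58^0 ≡ 1 (mod 163), giving x = 0.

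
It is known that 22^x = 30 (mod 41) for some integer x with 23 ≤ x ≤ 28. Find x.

27

Compute 22^23 mod 41 = 12, then multiply by 22 repeatedly:
  22^23=12  22^24=18  22^25=27  22^26=20  22^27=30
Found 30 at exponent 27.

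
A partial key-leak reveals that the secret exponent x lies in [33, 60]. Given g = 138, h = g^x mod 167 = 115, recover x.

Compute 138^33 mod 167 = 17, then multiply by 138 repeatedly:
  138^33=17  138^34=8  138^35=102  138^36=48  138^37=111
  138^38=121  138^39=165  138^40=58  138^41=155  138^42=14
  138^43=95  138^44=84  138^45=69  138^46=3  138^47=80
  138^48=18  138^49=146  138^50=108  138^51=41  138^52=147
  138^53=79  138^54=47  138^55=140  138^56=115
Found 115 at exponent 56.

56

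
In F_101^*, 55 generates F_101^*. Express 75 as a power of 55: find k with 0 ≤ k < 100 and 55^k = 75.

41

Baby-step giant-step with m = ceil(sqrt(100)) = 10.
Baby table (55^j mod 101 for j=0..9):
  0:1  1:55  2:96  3:28  4:25  5:62  6:77  7:94
  8:19  9:35
Giant step factor: 55^(-10) ≡ 17 (mod 101).
Scan 75·17^i mod 101 for i = 0, 1, …:
  i=0: 75   i=1: 63   i=2: 61   i=3: 27
  i=4: 55
Match at i=4, j=1: k = 4·10 + 1 = 41.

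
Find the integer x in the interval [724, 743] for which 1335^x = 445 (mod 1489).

735

Compute 1335^724 mod 1489 = 1158, then multiply by 1335 repeatedly:
  1335^724=1158  1335^725=348  1335^726=12  1335^727=1130  1335^728=193
  1335^729=58  1335^730=2  1335^731=1181  1335^732=1273  1335^733=506
  1335^734=993  1335^735=445
Found 445 at exponent 735.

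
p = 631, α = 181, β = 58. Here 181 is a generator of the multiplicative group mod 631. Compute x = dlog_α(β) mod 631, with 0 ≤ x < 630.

480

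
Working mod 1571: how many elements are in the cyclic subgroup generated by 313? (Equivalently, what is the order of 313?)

The order of 313 must divide p − 1 = 1570 = 2 · 5 · 157.
Divisors: 1, 2, 5, 10, 157, 314, 785, 1570.
Check each in increasing order: 313^1 ≡ 313;  313^2 ≡ 567;  313^5 ≡ 365;  313^10 ≡ 1261;  313^157 ≡ 382;  313^314 ≡ 1392;  313^785 ≡ 1.
Smallest exponent giving 1 is 785.

785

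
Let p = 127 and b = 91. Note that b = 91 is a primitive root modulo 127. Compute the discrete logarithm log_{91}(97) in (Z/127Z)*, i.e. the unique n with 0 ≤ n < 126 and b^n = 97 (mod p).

71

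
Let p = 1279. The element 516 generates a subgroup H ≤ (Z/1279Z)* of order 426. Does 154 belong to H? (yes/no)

154 ∈ ⟨516⟩ iff 154^426 ≡ 1 (mod 1279), since |⟨516⟩| = 426.
154^426 mod 1279 = 504.
Since 504 ≠ 1, 154 does not lie in the subgroup.

no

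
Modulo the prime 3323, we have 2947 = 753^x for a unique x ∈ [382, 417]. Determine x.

Compute 753^382 mod 3323 = 564, then multiply by 753 repeatedly:
  753^382=564  753^383=2671  753^384=848  753^385=528  753^386=2147
  753^387=1713  753^388=565  753^389=101  753^390=2947
Found 2947 at exponent 390.

390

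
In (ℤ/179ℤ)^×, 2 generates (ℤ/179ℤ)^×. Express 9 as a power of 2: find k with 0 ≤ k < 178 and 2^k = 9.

Baby-step giant-step with m = ceil(sqrt(178)) = 14.
Baby table (2^j mod 179 for j=0..13):
  0:1  1:2  2:4  3:8  4:16  5:32  6:64  7:128
  8:77  9:154  10:129  11:79  12:158  13:137
Giant step factor: 2^(-14) ≡ 49 (mod 179).
Scan 9·49^i mod 179 for i = 0, 1, …:
  i=0: 9   i=1: 83   i=2: 129
Match at i=2, j=10: k = 2·14 + 10 = 38.

38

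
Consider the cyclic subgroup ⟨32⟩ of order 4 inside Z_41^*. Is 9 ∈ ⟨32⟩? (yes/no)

⟨32⟩ has order 4; its elements mod 41 are {1, 9, 32, 40}.
9 is in this set.

yes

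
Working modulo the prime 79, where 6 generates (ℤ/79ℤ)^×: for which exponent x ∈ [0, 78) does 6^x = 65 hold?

66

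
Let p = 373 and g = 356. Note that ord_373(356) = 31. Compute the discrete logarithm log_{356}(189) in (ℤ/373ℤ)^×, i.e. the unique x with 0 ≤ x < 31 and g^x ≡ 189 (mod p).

22

Successive powers of 356 modulo 373:
  356^0=1  356^1=356  356^2=289  356^3=309  356^4=342  356^5=154
  356^6=366  356^7=119  356^8=215  356^9=75  356^10=217  356^11=41
  356^12=49  356^13=286  356^14=360  356^15=221  356^16=346  356^17=86
  356^18=30  356^19=236  356^20=91  356^21=318  356^22=189
So 356^22 ≡ 189 (mod 373), giving x = 22.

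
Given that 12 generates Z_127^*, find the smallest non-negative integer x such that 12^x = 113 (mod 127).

106

Baby-step giant-step with m = ceil(sqrt(126)) = 12.
Baby table (12^j mod 127 for j=0..11):
  0:1  1:12  2:17  3:77  4:35  5:39  6:87  7:28
  8:82  9:95  10:124  11:91
Giant step factor: 12^(-12) ≡ 122 (mod 127).
Scan 113·122^i mod 127 for i = 0, 1, …:
  i=0: 113   i=1: 70   i=2: 31   i=3: 99
  i=4: 13   i=5: 62   i=6: 71   i=7: 26
  i=8: 124
Match at i=8, j=10: x = 8·12 + 10 = 106.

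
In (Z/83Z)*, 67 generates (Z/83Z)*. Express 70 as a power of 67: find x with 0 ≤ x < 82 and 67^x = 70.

50

Baby-step giant-step with m = ceil(sqrt(82)) = 10.
Baby table (67^j mod 83 for j=0..9):
  0:1  1:67  2:7  3:54  4:49  5:46  6:11  7:73
  8:77  9:13
Giant step factor: 67^(-10) ≡ 81 (mod 83).
Scan 70·81^i mod 83 for i = 0, 1, …:
  i=0: 70   i=1: 26   i=2: 31   i=3: 21
  i=4: 41   i=5: 1
Match at i=5, j=0: x = 5·10 + 0 = 50.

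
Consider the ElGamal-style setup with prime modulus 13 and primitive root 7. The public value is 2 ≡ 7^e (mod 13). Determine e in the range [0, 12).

Successive powers of 7 modulo 13:
  7^0=1  7^1=7  7^2=10  7^3=5  7^4=9  7^5=11
  7^6=12  7^7=6  7^8=3  7^9=8  7^10=4  7^11=2
So 7^11 ≡ 2 (mod 13), giving e = 11.

11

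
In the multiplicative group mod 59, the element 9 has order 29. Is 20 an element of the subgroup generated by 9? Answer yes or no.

yes

20 ∈ ⟨9⟩ iff 20^29 ≡ 1 (mod 59), since |⟨9⟩| = 29.
20^29 mod 59 = 1.
Since 1 = 1, 20 lies in the subgroup.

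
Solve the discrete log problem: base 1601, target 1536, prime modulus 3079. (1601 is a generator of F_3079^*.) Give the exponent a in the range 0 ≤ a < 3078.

2277

Baby-step giant-step with m = ceil(sqrt(3078)) = 56.
Baby table (1601^j mod 3079 for j=0..55):
  0:1  1:1601  2:1473  3:2838  4:2113  5:2171  6:2659  7:1881
  8:219  9:2692  10:2371  11:2643  12:897  13:1283  14:390  15:2432
  16:1776  17:1459  18:1977  19:3044  20:2466  21:788  22:2277  23:3020
  24:990  25:2384  26:1903  27:1572  28:1229  29:148  30:2944  31:2474
  32:1280  33:1745  34:1092  35:2499  36:1278  37:1622  38:1225  39:2981
  40:131  41:359  42:2065  43:2298  44:2772  45:1133  46:402  47:91
  48:978  49:1646  50:2701  51:1385  52:505  53:1807  54:1826  55:1455
Giant step factor: 1601^(-56) ≡ 820 (mod 3079).
Scan 1536·820^i mod 3079 for i = 0, 1, …:
  i=0: 1536   i=1: 209   i=2: 2035   i=3: 2961
  i=4: 1768   i=5: 2630   i=6: 1300   i=7: 666
  i=8: 1137   i=9: 2482     …   i=39: 2713
  i=40: 1622
Match at i=40, j=37: a = 40·56 + 37 = 2277.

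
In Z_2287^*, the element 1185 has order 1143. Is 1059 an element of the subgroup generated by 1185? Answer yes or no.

no

1059 ∈ ⟨1185⟩ iff 1059^1143 ≡ 1 (mod 2287), since |⟨1185⟩| = 1143.
1059^1143 mod 2287 = 2286.
Since 2286 ≠ 1, 1059 does not lie in the subgroup.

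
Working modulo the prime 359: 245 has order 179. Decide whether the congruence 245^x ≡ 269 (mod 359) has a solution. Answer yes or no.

no

269 ∈ ⟨245⟩ iff 269^179 ≡ 1 (mod 359), since |⟨245⟩| = 179.
269^179 mod 359 = 358.
Since 358 ≠ 1, 269 does not lie in the subgroup.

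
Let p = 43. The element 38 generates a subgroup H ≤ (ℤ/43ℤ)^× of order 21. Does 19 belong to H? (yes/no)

19 ∈ ⟨38⟩ iff 19^21 ≡ 1 (mod 43), since |⟨38⟩| = 21.
19^21 mod 43 = 42.
Since 42 ≠ 1, 19 does not lie in the subgroup.

no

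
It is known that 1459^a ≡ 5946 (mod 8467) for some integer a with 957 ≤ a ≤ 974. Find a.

960

Compute 1459^957 mod 8467 = 8182, then multiply by 1459 repeatedly:
  1459^957=8182  1459^958=7535  1459^959=3399  1459^960=5946
Found 5946 at exponent 960.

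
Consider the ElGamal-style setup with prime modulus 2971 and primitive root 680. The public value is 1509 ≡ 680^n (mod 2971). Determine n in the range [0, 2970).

755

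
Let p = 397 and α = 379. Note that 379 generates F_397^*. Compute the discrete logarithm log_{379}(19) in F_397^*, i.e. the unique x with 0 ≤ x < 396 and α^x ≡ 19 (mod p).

284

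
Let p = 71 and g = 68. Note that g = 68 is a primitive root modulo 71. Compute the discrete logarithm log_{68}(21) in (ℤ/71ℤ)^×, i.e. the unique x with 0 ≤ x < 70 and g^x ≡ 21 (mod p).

Baby-step giant-step with m = ceil(sqrt(70)) = 9.
Baby table (68^j mod 71 for j=0..8):
  0:1  1:68  2:9  3:44  4:10  5:41  6:19  7:14
  8:29
Giant step factor: 68^(-9) ≡ 31 (mod 71).
Scan 21·31^i mod 71 for i = 0, 1, …:
  i=0: 21   i=1: 12   i=2: 17   i=3: 30
  i=4: 7   i=5: 4   i=6: 53   i=7: 10
Match at i=7, j=4: x = 7·9 + 4 = 67.

67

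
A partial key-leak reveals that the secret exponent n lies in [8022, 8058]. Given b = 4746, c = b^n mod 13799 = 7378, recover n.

Compute 4746^8022 mod 13799 = 5726, then multiply by 4746 repeatedly:
  4746^8022=5726  4746^8023=5365  4746^8024=3135  4746^8025=3388  4746^8026=3613
  4746^8027=8940  4746^8028=11114  4746^8029=7266  4746^8030=735  4746^8031=10962
  4746^8032=3422  4746^8033=13188  4746^8034=11783  4746^8035=8570  4746^8036=7567
  4746^8037=7984  4746^8038=10  4746^8039=6063  4746^8040=4083  4746^8041=4122
  4746^8042=9829  4746^8043=7814  4746^8044=7331  4746^8045=5647  4746^8046=3004
  4746^8047=2617  4746^8048=1182  4746^8049=7378
Found 7378 at exponent 8049.

8049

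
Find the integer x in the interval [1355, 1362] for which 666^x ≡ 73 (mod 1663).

1356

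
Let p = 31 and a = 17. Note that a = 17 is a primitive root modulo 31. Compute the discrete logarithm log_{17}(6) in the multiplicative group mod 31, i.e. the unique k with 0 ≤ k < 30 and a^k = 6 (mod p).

25

Successive powers of 17 modulo 31:
  17^0=1  17^1=17  17^2=10  17^3=15  17^4=7  17^5=26
  17^6=8  17^7=12  17^8=18  17^9=27  17^10=25  17^11=22
  17^12=2  17^13=3  17^14=20  17^15=30  17^16=14  17^17=21
  17^18=16  17^19=24  17^20=5  17^21=23  17^22=19  17^23=13
  17^24=4  17^25=6
So 17^25 ≡ 6 (mod 31), giving k = 25.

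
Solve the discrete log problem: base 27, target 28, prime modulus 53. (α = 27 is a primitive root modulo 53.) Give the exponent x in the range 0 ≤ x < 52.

36

Baby-step giant-step with m = ceil(sqrt(52)) = 8.
Baby table (27^j mod 53 for j=0..7):
  0:1  1:27  2:40  3:20  4:10  5:5  6:29  7:41
Giant step factor: 27^(-8) ≡ 44 (mod 53).
Scan 28·44^i mod 53 for i = 0, 1, …:
  i=0: 28   i=1: 13   i=2: 42   i=3: 46
  i=4: 10
Match at i=4, j=4: x = 4·8 + 4 = 36.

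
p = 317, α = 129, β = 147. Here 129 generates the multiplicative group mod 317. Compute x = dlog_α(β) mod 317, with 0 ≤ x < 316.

85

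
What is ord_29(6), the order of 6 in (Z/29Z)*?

14

The order of 6 must divide p − 1 = 28 = 2^2 · 7.
Divisors: 1, 2, 4, 7, 14, 28.
Check each in increasing order: 6^1 ≡ 6;  6^2 ≡ 7;  6^4 ≡ 20;  6^7 ≡ 28;  6^14 ≡ 1.
Smallest exponent giving 1 is 14.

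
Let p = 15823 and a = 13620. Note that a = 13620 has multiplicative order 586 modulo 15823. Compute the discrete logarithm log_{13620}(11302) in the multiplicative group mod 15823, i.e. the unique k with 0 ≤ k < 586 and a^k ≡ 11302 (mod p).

Baby-step giant-step with m = ceil(sqrt(586)) = 25.
Baby table (13620^j mod 15823 for j=0..24):
  0:1  1:13620  2:11371  3:13319  4:9908  5:8416  6:4108  7:832
  8:2572  9:14341  10:5308  11:15496  12:8346  13:88  14:11835  15:3799
  16:1170  17:1639  18:12750  19:13398  20:9924  21:4814  22:11991  23:8237
  24:2870
Giant step factor: 13620^(-25) ≡ 1808 (mod 15823).
Scan 11302·1808^i mod 15823 for i = 0, 1, …:
  i=0: 11302   i=1: 6523   i=2: 5449   i=3: 9886
  i=4: 9721   i=5: 12038   i=6: 8079   i=7: 2203
  i=8: 11451   i=9: 6924     …   i=17: 480
  i=18: 13398
Match at i=18, j=19: k = 18·25 + 19 = 469.

469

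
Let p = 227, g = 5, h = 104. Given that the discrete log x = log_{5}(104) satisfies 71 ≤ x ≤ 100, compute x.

Compute 5^71 mod 227 = 45, then multiply by 5 repeatedly:
  5^71=45  5^72=225  5^73=217  5^74=177  5^75=204
  5^76=112  5^77=106  5^78=76  5^79=153  5^80=84
  5^81=193  5^82=57  5^83=58  5^84=63  5^85=88
  5^86=213  5^87=157  5^88=104
Found 104 at exponent 88.

88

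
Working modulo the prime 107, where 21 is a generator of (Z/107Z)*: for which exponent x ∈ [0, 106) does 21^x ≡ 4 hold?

76

Baby-step giant-step with m = ceil(sqrt(106)) = 11.
Baby table (21^j mod 107 for j=0..10):
  0:1  1:21  2:13  3:59  4:62  5:18  6:57  7:20
  8:99  9:46  10:3
Giant step factor: 21^(-11) ≡ 17 (mod 107).
Scan 4·17^i mod 107 for i = 0, 1, …:
  i=0: 4   i=1: 68   i=2: 86   i=3: 71
  i=4: 30   i=5: 82   i=6: 3
Match at i=6, j=10: x = 6·11 + 10 = 76.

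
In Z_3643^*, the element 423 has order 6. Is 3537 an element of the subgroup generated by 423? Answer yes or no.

no

3537 ∈ ⟨423⟩ iff 3537^6 ≡ 1 (mod 3643), since |⟨423⟩| = 6.
3537^6 mod 3643 = 1737.
Since 1737 ≠ 1, 3537 does not lie in the subgroup.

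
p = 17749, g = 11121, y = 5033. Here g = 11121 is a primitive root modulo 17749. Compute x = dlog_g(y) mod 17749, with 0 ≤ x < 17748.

9049

Baby-step giant-step with m = ceil(sqrt(17748)) = 134.
Baby table (11121^j mod 17749 for j=0..133):
  0:1  1:11121  2:1609  3:2697  4:15276  5:8717  6:14468  7:3943
  8:10073  9:7894  10:2620  11:10911  12:9067  13:2038  14:16874  15:13326
  16:12045  17:742  18:16246  19:4695  20:13286  21:10930  22:7378  23:14860
  24:14870  25:1837  26:178  27:9399  28:2418  29:843  30:3531  31:7463
  32:1699  33:9643  34:345  35:2961  36:4886  37:7517  38:16516  39:7784
  40:3991  41:11411  42:14130  43:7833  44:16450  45:1507  46:4291  47:10899
  48:17607  49:479  50:2259  51:7504  52:13935  53:4616  54:4428  55:8062
  56:7303  57:14988  58:689  59:12550  60:8163  61:12337  62:7  63:6851
  64:11263  65:1130  66:438  67:7772  68:12531  69:9852  70:17264  71:2011
  72:591  73:5381  74:10222  75:14266  76:11624  77:4537  78:13319  79:5194
  80:7228  81:15116  82:4257  83:5514  84:16148  85:15275  86:15345  87:12859
  88:1246  89:12546  90:16926  91:5901  92:6968  93:16743  94:11893  95:14254
  96:2415  97:2978  98:16453  99:17121  100:9118  101:1241  102:10188  103:8881
  104:10165  105:1584  106:8656  107:10549  108:12288  109:5297  110:16755  111:3353
  112:15813  113:17030  114:8800  115:14563  116:13247  117:3187  118:15623  119:16171
  120:4823  121:16854  122:3894  123:15363  124:49  125:12459  126:7845  127:7910
  128:3066  129:1157  130:16721  131:15717  132:14354  133:14077
Giant step factor: 11121^(-134) ≡ 8941 (mod 17749).
Scan 5033·8941^i mod 17749 for i = 0, 1, …:
  i=0: 5033   i=1: 6338   i=2: 13250   i=3: 11424
  i=4: 14238   i=5: 6130   i=6: 17167   i=7: 14544
  i=8: 8730   i=9: 12577     …   i=66: 12975
  i=67: 2011
Match at i=67, j=71: x = 67·134 + 71 = 9049.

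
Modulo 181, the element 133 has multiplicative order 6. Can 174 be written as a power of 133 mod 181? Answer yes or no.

no

⟨133⟩ has order 6; its elements mod 181 are {1, 48, 49, 132, 133, 180}.
174 is not in this set.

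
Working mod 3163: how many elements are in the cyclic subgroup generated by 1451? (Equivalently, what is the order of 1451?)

The order of 1451 must divide p − 1 = 3162 = 2 · 3 · 17 · 31.
Divisors: 1, 2, 3, 6, 17, 31, 34, 51, 62, 93, 102, 186, 527, 1054, 1581, 3162.
Check each in increasing order: 1451^1 ≡ 1451;  1451^2 ≡ 2006;  1451^3 ≡ 746;  1451^6 ≡ 2991;  1451^17 ≡ 430;  1451^31 ≡ 1452;  1451^34 ≡ 1446;  1451^51 ≡ 1832;  1451^62 ≡ 1746;  1451^93 ≡ 1629;  1451^102 ≡ 281;  1451^186 ≡ 3047;  1451^527 ≡ 537;  1451^1054 ≡ 536;  1451^1581 ≡ 3162;  1451^3162 ≡ 1.
Smallest exponent giving 1 is 3162.

3162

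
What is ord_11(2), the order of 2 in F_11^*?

10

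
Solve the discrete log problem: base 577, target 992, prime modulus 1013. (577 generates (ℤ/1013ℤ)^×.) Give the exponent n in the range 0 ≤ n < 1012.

Baby-step giant-step with m = ceil(sqrt(1012)) = 32.
Baby table (577^j mod 1013 for j=0..31):
  0:1  1:577  2:665  3:791  4:557  5:268  6:660  7:945
  8:271  9:365  10:914  11:618  12:10  13:705  14:572  15:819
  16:505  17:654  18:522  19:333  20:684  21:611  22:23  23:102
  24:100  25:972  26:655  27:86  28:998  29:462  30:155  31:291
Giant step factor: 577^(-32) ≡ 113 (mod 1013).
Scan 992·113^i mod 1013 for i = 0, 1, …:
  i=0: 992   i=1: 666   i=2: 296   i=3: 19
  i=4: 121   i=5: 504   i=6: 224   i=7: 1000
  i=8: 557
Match at i=8, j=4: n = 8·32 + 4 = 260.

260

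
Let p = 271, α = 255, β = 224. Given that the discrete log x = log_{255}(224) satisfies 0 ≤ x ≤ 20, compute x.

12

Compute 255^0 mod 271 = 1, then multiply by 255 repeatedly:
  255^0=1  255^1=255  255^2=256  255^3=240  255^4=225
  255^5=194  255^6=148  255^7=71  255^8=219  255^9=19
  255^10=238  255^11=257  255^12=224
Found 224 at exponent 12.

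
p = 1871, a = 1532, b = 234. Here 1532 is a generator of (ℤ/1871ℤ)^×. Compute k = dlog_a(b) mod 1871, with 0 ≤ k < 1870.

Baby-step giant-step with m = ceil(sqrt(1870)) = 44.
Baby table (1532^j mod 1871 for j=0..43):
  0:1  1:1532  2:790  3:1614  4:1057  5:909  6:564  7:1517
  8:262  9:990  10:1170  11:22  12:26  13:541  14:1830  15:802
  16:1288  17:1182  18:1567  19:151  20:1199  21:1417  22:484  23:572
  24:676  25:969  26:805  27:271  28:1681  29:796  30:1451  31:184
  32:1238  33:1293  34:1358  35:1775  36:737  37:871  38:349  39:1433
  40:673  41:115  42:306  43:1042
Giant step factor: 1532^(-44) ≡ 1596 (mod 1871).
Scan 234·1596^i mod 1871 for i = 0, 1, …:
  i=0: 234   i=1: 1135   i=2: 332   i=3: 379
  i=4: 551   i=5: 26
Match at i=5, j=12: k = 5·44 + 12 = 232.

232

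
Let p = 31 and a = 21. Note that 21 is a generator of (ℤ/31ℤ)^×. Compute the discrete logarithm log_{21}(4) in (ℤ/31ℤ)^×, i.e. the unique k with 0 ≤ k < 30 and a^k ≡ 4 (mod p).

12

Successive powers of 21 modulo 31:
  21^0=1  21^1=21  21^2=7  21^3=23  21^4=18  21^5=6
  21^6=2  21^7=11  21^8=14  21^9=15  21^10=5  21^11=12
  21^12=4
So 21^12 ≡ 4 (mod 31), giving k = 12.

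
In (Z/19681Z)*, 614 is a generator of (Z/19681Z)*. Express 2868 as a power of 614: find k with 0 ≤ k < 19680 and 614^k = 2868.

Baby-step giant-step with m = ceil(sqrt(19680)) = 141.
Baby table (614^j mod 19681 for j=0..140):
  0:1  1:614  2:3057  3:7303  4:16455  5:7017  6:17980  7:18360
  8:15508  9:15989  10:16108  11:10450  12:294  13:3387  14:13113  15:1853
  16:15925  17:16174  18:11612  19:5246  20:13041  21:16688  22:12312  23:2064
  24:7712  25:11728  26:17427  27:13395  28:17553  29:12035  30:9115  31:7206
  32:15940  33:5703  34:18105  35:16386  36:4013  37:3857  38:6478  39:1930
  40:4160  41:15391  42:3194  43:12697  44:2282  45:3797  46:9000  47:15320
  48:18643  49:12141  50:15156  51:16352  52:2818  53:18005  54:14029  55:13209
  56:1754  57:14182  58:8746  59:16812  60:9724  61:7193  62:7958  63:5324
  64:1890  65:18962  66:11197  67:6289  68:3970  69:16817  70:12794  71:2797
  72:5111  73:8875  74:17294  75:10457  76:4592  77:5105  78:5191  79:18633
  80:6001  81:4267  82:2365  83:15397  84:6878  85:11358  86:6738  87:4122
  88:11740  89:5114  90:10717  91:6784  92:12685  93:14595  94:6475  95:88
  96:14670  97:13163  98:12872  99:11327  100:7385  101:7760  102:1838  103:6715
  104:9681  105:472  106:14274  107:6191  108:2841  109:12446  110:5616  111:4049
  112:6280  113:18125  114:8985  115:6110  116:12150  117:1001  118:4503  119:9502
  120:8652  121:18139  122:17581  123:9546  124:15987  125:14880  126:4336  127:5369
  128:9839  129:18760  130:5255  131:18567  132:4839  133:18996  134:12392  135:11822
  136:16100  137:5538  138:15200  139:4006  140:19240
Giant step factor: 614^(-141) ≡ 18023 (mod 19681).
Scan 2868·18023^i mod 19681 for i = 0, 1, …:
  i=0: 2868   i=1: 7658   i=2: 16962   i=3: 1153
  i=4: 17064   i=5: 9166   i=6: 16185   i=7: 10154
  i=8: 11604   i=9: 8586     …   i=31: 2313
  i=32: 2841
Match at i=32, j=108: k = 32·141 + 108 = 4620.

4620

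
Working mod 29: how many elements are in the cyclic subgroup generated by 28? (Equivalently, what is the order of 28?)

2

The order of 28 must divide p − 1 = 28 = 2^2 · 7.
Divisors: 1, 2, 4, 7, 14, 28.
Check each in increasing order: 28^1 ≡ 28;  28^2 ≡ 1.
Smallest exponent giving 1 is 2.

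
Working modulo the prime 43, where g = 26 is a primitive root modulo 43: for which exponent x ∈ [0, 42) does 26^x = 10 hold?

Baby-step giant-step with m = ceil(sqrt(42)) = 7.
Baby table (26^j mod 43 for j=0..6):
  0:1  1:26  2:31  3:32  4:15  5:3  6:35
Giant step factor: 26^(-7) ≡ 37 (mod 43).
Scan 10·37^i mod 43 for i = 0, 1, …:
  i=0: 10   i=1: 26
Match at i=1, j=1: x = 1·7 + 1 = 8.

8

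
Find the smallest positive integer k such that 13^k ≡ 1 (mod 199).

The order of 13 must divide p − 1 = 198 = 2 · 3^2 · 11.
Divisors: 1, 2, 3, 6, 9, 11, 18, 22, 33, 66, 99, 198.
Check each in increasing order: 13^1 ≡ 13;  13^2 ≡ 169;  13^3 ≡ 8;  13^6 ≡ 64;  13^9 ≡ 114;  13^11 ≡ 162;  13^18 ≡ 61;  13^22 ≡ 175;  13^33 ≡ 92;  13^66 ≡ 106;  13^99 ≡ 1.
Smallest exponent giving 1 is 99.

99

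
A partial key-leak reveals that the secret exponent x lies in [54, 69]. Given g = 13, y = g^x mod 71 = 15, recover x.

Compute 13^54 mod 71 = 2, then multiply by 13 repeatedly:
  13^54=2  13^55=26  13^56=54  13^57=63  13^58=38
  13^59=68  13^60=32  13^61=61  13^62=12  13^63=14
  13^64=40  13^65=23  13^66=15
Found 15 at exponent 66.

66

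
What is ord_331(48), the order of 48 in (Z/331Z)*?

The order of 48 must divide p − 1 = 330 = 2 · 3 · 5 · 11.
Divisors: 1, 2, 3, 5, 6, 10, 11, 15, 22, 30, 33, 55, 66, 110, 165, 330.
Check each in increasing order: 48^1 ≡ 48;  48^2 ≡ 318;  48^3 ≡ 38;  48^5 ≡ 168;  48^6 ≡ 120;  48^10 ≡ 89;  48^11 ≡ 300;  48^15 ≡ 57;  48^22 ≡ 299;  48^30 ≡ 270;  48^33 ≡ 330;  48^55 ≡ 32;  48^66 ≡ 1.
Smallest exponent giving 1 is 66.

66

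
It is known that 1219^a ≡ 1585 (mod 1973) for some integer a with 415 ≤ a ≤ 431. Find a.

422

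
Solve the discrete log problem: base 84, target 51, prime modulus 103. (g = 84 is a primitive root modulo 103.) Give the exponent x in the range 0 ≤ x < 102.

Baby-step giant-step with m = ceil(sqrt(102)) = 11.
Baby table (84^j mod 103 for j=0..10):
  0:1  1:84  2:52  3:42  4:26  5:21  6:13  7:62
  8:58  9:31  10:29
Giant step factor: 84^(-11) ≡ 20 (mod 103).
Scan 51·20^i mod 103 for i = 0, 1, …:
  i=0: 51   i=1: 93   i=2: 6   i=3: 17
  i=4: 31
Match at i=4, j=9: x = 4·11 + 9 = 53.

53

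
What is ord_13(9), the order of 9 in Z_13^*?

3

The order of 9 must divide p − 1 = 12 = 2^2 · 3.
Divisors: 1, 2, 3, 4, 6, 12.
Check each in increasing order: 9^1 ≡ 9;  9^2 ≡ 3;  9^3 ≡ 1.
Smallest exponent giving 1 is 3.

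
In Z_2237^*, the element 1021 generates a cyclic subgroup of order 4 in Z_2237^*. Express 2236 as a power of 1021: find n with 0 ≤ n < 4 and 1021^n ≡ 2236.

2

Successive powers of 1021 modulo 2237:
  1021^0=1  1021^1=1021  1021^2=2236
So 1021^2 ≡ 2236 (mod 2237), giving n = 2.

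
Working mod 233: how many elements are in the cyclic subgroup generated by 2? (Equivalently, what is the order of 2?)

29

The order of 2 must divide p − 1 = 232 = 2^3 · 29.
Divisors: 1, 2, 4, 8, 29, 58, 116, 232.
Check each in increasing order: 2^1 ≡ 2;  2^2 ≡ 4;  2^4 ≡ 16;  2^8 ≡ 23;  2^29 ≡ 1.
Smallest exponent giving 1 is 29.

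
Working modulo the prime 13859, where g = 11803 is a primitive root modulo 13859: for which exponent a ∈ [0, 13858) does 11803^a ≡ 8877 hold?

Baby-step giant-step with m = ceil(sqrt(13858)) = 118.
Baby table (11803^j mod 13859 for j=0..117):
  0:1  1:11803  2:141  3:1143  4:6022  5:8714  6:3703  7:9082
  8:9340  9:5534  10:335  11:4190  12:5658  13:8712  14:7815  15:8800
  16:7054  17:7349  18:10625  19:10643  20:1353  21:3891  22:10606  23:8130
  24:12533  25:9892  26:7060  27:8872  28:11471  29:3642  30:9767  31:739
  32:5106  33:7186  34:13137  35:1519  36:9070  37:6294  38:3842  39:478
  40:1221  41:11962  42:5853  43:9703  44:7592  45:9941  46:3329  47:1922
  48:12042  49:7681  50:7124  51:2019  52:6636  53:7499  54:7123  55:4075
  56:6495  57:6356  58:1101  59:9220  60:2792  61:11133  62:5620  63:3686
  64:2457  65:6943  66:13821  67:8833  68:8501  69:12002  70:6767  71:1484
  72:11735  73:1359  74:5414  75:11452  76:1129  77:7088  78:6740  79:1560
  80:7928  81:12075  82:9128  83:11777  84:12020  85:11336  86:4022  87:4591
  88:12742  89:9817  90:8811  91:12156  92:8900  93:9339  94:7590  95:194
  96:3047  97:13495  98:13857  99:4112  100:13577  101:11573  102:1815  103:10290
  104:6453  105:9554  106:9038  107:2791  108:13189  109:5479  110:2543  111:10294
  112:12088  113:10118  114:13610  115:13020  116:6468  117:6432
Giant step factor: 11803^(-118) ≡ 1685 (mod 13859).
Scan 8877·1685^i mod 13859 for i = 0, 1, …:
  i=0: 8877   i=1: 3884   i=2: 3092   i=3: 12895
  i=4: 11022   i=5: 1010   i=6: 11052   i=7: 9983
  i=8: 10388   i=9: 13722     …   i=110: 9040
  i=111: 1359
Match at i=111, j=73: a = 111·118 + 73 = 13171.

13171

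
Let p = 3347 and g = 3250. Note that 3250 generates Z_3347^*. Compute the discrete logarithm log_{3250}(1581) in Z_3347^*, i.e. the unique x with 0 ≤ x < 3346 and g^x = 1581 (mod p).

818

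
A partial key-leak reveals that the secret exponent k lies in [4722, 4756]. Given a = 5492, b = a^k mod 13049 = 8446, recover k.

Compute 5492^4722 mod 13049 = 6717, then multiply by 5492 repeatedly:
  5492^4722=6717  5492^4723=241  5492^4724=5623  5492^4725=7582  5492^4726=985
  5492^4727=7334  5492^4728=9114  5492^4729=11173  5492^4730=5718  5492^4731=7362
  5492^4732=6302  5492^4733=4636  5492^4734=2313  5492^4735=6319  5492^4736=6657
  5492^4737=9995  5492^4738=8446
Found 8446 at exponent 4738.

4738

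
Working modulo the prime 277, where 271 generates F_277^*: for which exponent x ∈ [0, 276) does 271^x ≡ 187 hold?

Baby-step giant-step with m = ceil(sqrt(276)) = 17.
Baby table (271^j mod 277 for j=0..16):
  0:1  1:271  2:36  3:61  4:188  5:257  6:120  7:111
  8:165  9:118  10:123  11:93  12:273  13:24  14:133  15:33
  16:79
Giant step factor: 271^(-17) ≡ 232 (mod 277).
Scan 187·232^i mod 277 for i = 0, 1, …:
  i=0: 187   i=1: 172   i=2: 16   i=3: 111
Match at i=3, j=7: x = 3·17 + 7 = 58.

58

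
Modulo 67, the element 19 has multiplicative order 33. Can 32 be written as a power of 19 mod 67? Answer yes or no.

no

32 ∈ ⟨19⟩ iff 32^33 ≡ 1 (mod 67), since |⟨19⟩| = 33.
32^33 mod 67 = 66.
Since 66 ≠ 1, 32 does not lie in the subgroup.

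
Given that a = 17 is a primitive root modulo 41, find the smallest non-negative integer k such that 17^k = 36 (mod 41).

34

Successive powers of 17 modulo 41:
  17^0=1  17^1=17  17^2=2  17^3=34  17^4=4  17^5=27
  17^6=8  17^7=13  17^8=16  17^9=26  17^10=32  17^11=11
  17^12=23  17^13=22  17^14=5  17^15=3  17^16=10  17^17=6
  17^18=20  17^19=12  17^20=40  17^21=24  17^22=39  17^23=7
  17^24=37  17^25=14  17^26=33  17^27=28  17^28=25  17^29=15
  17^30=9  17^31=30  17^32=18  17^33=19  17^34=36
So 17^34 ≡ 36 (mod 41), giving k = 34.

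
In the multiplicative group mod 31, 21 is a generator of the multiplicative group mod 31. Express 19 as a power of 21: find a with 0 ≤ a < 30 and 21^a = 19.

Successive powers of 21 modulo 31:
  21^0=1  21^1=21  21^2=7  21^3=23  21^4=18  21^5=6
  21^6=2  21^7=11  21^8=14  21^9=15  21^10=5  21^11=12
  21^12=4  21^13=22  21^14=28  21^15=30  21^16=10  21^17=24
  21^18=8  21^19=13  21^20=25  21^21=29  21^22=20  21^23=17
  21^24=16  21^25=26  21^26=19
So 21^26 ≡ 19 (mod 31), giving a = 26.

26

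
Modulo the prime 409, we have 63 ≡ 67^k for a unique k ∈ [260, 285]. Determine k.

Compute 67^260 mod 409 = 338, then multiply by 67 repeatedly:
  67^260=338  67^261=151  67^262=301  67^263=126  67^264=262
  67^265=376  67^266=243  67^267=330  67^268=24  67^269=381
  67^270=169  67^271=280  67^272=355  67^273=63
Found 63 at exponent 273.

273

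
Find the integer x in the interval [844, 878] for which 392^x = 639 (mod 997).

Compute 392^844 mod 997 = 490, then multiply by 392 repeatedly:
  392^844=490  392^845=656  392^846=923  392^847=902  392^848=646
  392^849=991  392^850=639
Found 639 at exponent 850.

850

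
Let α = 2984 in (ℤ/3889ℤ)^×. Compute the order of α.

The order of 2984 must divide p − 1 = 3888 = 2^4 · 3^5.
Divisors: 1, 2, 3, 4, 6, 8, 9, 12, 16, 18, 24, 27, 36, 48, 54, 72, 81, 108, 144, 162, 216, 243, 324, 432, 486, 648, 972, 1296, 1944, 3888.
Check each in increasing order: 2984^1 ≡ 2984;  2984^2 ≡ 2335;  2984^3 ≡ 2441;  2984^4 ≡ 3736;  2984^6 ≡ 533;  2984^8 ≡ 75;  2984^9 ≡ 2127;  2984^12 ≡ 192;  2984^16 ≡ 1736;  2984^18 ≡ 1222;  2984^24 ≡ 1863;  2984^27 ≡ 1342;  2984^36 ≡ 3797;  2984^48 ≡ 1781;  2984^54 ≡ 357;  2984^72 ≡ 686;  2984^81 ≡ 747;  2984^108 ≡ 3001;  2984^144 ≡ 27;  2984^162 ≡ 1882;  2984^216 ≡ 2966;  2984^243 ≡ 1925;  2984^324 ≡ 2934;  2984^432 ≡ 238;  2984^486 ≡ 3297;  2984^648 ≡ 1999;  2984^972 ≡ 454;  2984^1296 ≡ 1998;  2984^1944 ≡ 3888;  2984^3888 ≡ 1.
Smallest exponent giving 1 is 3888.

3888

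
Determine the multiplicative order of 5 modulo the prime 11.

The order of 5 must divide p − 1 = 10 = 2 · 5.
Divisors: 1, 2, 5, 10.
Check each in increasing order: 5^1 ≡ 5;  5^2 ≡ 3;  5^5 ≡ 1.
Smallest exponent giving 1 is 5.

5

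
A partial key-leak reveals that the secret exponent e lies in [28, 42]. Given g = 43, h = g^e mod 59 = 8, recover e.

37

Compute 43^28 mod 59 = 48, then multiply by 43 repeatedly:
  43^28=48  43^29=58  43^30=16  43^31=39  43^32=25
  43^33=13  43^34=28  43^35=24  43^36=29  43^37=8
Found 8 at exponent 37.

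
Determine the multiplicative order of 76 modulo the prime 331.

165

The order of 76 must divide p − 1 = 330 = 2 · 3 · 5 · 11.
Divisors: 1, 2, 3, 5, 6, 10, 11, 15, 22, 30, 33, 55, 66, 110, 165, 330.
Check each in increasing order: 76^1 ≡ 76;  76^2 ≡ 149;  76^3 ≡ 70;  76^5 ≡ 169;  76^6 ≡ 266;  76^10 ≡ 95;  76^11 ≡ 269;  76^15 ≡ 167;  76^22 ≡ 203;  76^30 ≡ 85;  76^33 ≡ 323;  76^55 ≡ 31;  76^66 ≡ 64;  76^110 ≡ 299;  76^165 ≡ 1.
Smallest exponent giving 1 is 165.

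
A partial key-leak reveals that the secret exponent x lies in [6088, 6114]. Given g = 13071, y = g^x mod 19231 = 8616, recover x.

6096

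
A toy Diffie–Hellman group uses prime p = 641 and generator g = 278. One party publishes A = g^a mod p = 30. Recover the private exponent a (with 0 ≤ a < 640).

597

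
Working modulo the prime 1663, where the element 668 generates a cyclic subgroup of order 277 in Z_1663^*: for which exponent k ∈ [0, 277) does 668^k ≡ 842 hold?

129

Baby-step giant-step with m = ceil(sqrt(277)) = 17.
Baby table (668^j mod 1663 for j=0..16):
  0:1  1:668  2:540  3:1512  4:575  5:1610  6:1182  7:1314
  8:1351  9:1122  10:1146  11:548  12:204  13:1569  14:402  15:793
  16:890
Giant step factor: 668^(-17) ≡ 1330 (mod 1663).
Scan 842·1330^i mod 1663 for i = 0, 1, …:
  i=0: 842   i=1: 661   i=2: 1066   i=3: 904
  i=4: 1634   i=5: 1342   i=6: 461   i=7: 1146
Match at i=7, j=10: k = 7·17 + 10 = 129.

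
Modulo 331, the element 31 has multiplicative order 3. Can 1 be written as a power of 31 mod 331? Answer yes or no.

1 ∈ ⟨31⟩ iff 1^3 ≡ 1 (mod 331), since |⟨31⟩| = 3.
1^3 mod 331 = 1.
Since 1 = 1, 1 lies in the subgroup.

yes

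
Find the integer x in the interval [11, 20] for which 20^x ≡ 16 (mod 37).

16

Compute 20^11 mod 37 = 5, then multiply by 20 repeatedly:
  20^11=5  20^12=26  20^13=2  20^14=3  20^15=23
  20^16=16
Found 16 at exponent 16.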